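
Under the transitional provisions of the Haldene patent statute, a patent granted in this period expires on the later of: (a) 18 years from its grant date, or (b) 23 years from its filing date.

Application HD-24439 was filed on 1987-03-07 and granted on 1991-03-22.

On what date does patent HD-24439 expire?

March 7, 2010

(a) grant + 18 years → 22 March 2009.
(b) filing + 23 years → 7 March 2010.
Later of the two: 7 March 2010.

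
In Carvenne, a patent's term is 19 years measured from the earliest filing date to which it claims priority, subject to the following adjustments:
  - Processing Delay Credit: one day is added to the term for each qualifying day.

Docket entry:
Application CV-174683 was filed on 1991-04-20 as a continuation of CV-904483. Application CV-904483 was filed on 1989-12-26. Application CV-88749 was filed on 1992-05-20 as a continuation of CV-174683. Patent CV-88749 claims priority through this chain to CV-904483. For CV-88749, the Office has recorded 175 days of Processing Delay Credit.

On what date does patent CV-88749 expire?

Earliest priority filing: 26 December 1989.
Base term: 26 December 1989 + 19 years → 26 December 2008.
Processing Delay Credit: +175 days → 19 June 2009.

2009-06-19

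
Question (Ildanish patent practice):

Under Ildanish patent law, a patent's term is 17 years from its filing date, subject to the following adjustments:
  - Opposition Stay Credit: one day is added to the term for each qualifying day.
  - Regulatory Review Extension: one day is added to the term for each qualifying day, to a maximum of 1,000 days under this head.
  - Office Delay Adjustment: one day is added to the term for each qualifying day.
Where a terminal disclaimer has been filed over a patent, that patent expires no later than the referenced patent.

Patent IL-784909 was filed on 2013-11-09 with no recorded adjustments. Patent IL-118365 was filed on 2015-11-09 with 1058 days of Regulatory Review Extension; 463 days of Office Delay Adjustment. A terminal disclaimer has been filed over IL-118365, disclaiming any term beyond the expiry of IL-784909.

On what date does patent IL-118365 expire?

Natural term of IL-118365:
  Base: filing + 17 years → 9 November 2032.
  Regulatory Review Extension: 1058 days claimed exceeds the 1000-day cap, so +1000 days → 6 August 2035.
  Office Delay Adjustment: +463 days → 11 November 2036.
Expiry of referenced patent IL-784909:
  Base: filing + 17 years → 9 November 2030.
Terminal disclaimer: IL-118365 expires on the earlier of 11 November 2036 and 9 November 2030.

2030-11-09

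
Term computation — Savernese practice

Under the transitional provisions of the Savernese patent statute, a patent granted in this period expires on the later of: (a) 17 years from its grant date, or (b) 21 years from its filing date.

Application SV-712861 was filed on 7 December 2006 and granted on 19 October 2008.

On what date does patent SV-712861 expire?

2027-12-07

(a) grant + 17 years → 19 October 2025.
(b) filing + 21 years → 7 December 2027.
Later of the two: 7 December 2027.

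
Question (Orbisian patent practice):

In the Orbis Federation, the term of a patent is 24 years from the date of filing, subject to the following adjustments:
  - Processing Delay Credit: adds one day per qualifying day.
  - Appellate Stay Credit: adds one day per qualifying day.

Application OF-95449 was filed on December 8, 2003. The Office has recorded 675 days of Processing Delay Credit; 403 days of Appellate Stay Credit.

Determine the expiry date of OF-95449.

Base term: filing date + 24 years → 8 December 2027.
Processing Delay Credit: +675 days → 13 October 2029.
Appellate Stay Credit: +403 days → 20 November 2030.

2030-11-20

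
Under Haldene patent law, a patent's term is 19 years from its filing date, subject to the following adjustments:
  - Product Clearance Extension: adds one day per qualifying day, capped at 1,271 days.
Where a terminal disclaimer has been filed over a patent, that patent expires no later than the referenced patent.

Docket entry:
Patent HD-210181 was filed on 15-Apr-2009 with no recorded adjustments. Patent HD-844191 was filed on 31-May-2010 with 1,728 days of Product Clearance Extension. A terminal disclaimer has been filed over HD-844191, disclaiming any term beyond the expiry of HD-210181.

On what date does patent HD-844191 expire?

Natural term of HD-844191:
  Base: filing + 19 years → 31 May 2029.
  Product Clearance Extension: 1728 days claimed exceeds the 1271-day cap, so +1271 days → 22 November 2032.
Expiry of referenced patent HD-210181:
  Base: filing + 19 years → 15 April 2028.
Terminal disclaimer: HD-844191 expires on the earlier of 22 November 2032 and 15 April 2028.

2028-04-15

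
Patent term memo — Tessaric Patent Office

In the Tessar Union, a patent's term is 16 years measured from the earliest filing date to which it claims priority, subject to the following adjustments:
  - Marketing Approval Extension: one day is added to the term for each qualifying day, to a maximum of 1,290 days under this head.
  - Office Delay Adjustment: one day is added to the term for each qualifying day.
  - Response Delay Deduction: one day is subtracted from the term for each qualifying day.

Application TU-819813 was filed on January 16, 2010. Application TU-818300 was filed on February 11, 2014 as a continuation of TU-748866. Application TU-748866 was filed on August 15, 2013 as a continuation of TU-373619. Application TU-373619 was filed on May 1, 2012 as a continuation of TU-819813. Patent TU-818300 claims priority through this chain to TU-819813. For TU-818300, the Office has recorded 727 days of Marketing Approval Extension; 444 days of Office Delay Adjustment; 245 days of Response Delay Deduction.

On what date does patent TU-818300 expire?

2028-07-30

Earliest priority filing: 16 January 2010.
Base term: 16 January 2010 + 16 years → 16 January 2026.
Marketing Approval Extension: 727 days (within the 1290-day cap) → +727 days → 13 January 2028.
Office Delay Adjustment: +444 days → 1 April 2029.
Response Delay Deduction: −245 days → 30 July 2028.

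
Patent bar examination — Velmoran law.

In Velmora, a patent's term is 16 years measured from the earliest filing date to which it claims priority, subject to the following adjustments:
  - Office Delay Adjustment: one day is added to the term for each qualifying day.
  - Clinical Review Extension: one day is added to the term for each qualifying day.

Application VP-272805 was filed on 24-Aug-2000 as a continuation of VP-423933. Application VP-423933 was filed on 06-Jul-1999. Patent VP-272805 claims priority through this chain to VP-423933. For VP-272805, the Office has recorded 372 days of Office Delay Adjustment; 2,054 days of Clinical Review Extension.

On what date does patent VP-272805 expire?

February 25, 2022

Earliest priority filing: 6 July 1999.
Base term: 6 July 1999 + 16 years → 6 July 2015.
Office Delay Adjustment: +372 days → 12 July 2016.
Clinical Review Extension: +2054 days → 25 February 2022.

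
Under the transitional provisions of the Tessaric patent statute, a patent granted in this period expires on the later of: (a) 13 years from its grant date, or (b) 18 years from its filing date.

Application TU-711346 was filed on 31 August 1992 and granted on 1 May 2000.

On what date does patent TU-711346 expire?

May 1, 2013

(a) grant + 13 years → 1 May 2013.
(b) filing + 18 years → 31 August 2010.
Later of the two: 1 May 2013.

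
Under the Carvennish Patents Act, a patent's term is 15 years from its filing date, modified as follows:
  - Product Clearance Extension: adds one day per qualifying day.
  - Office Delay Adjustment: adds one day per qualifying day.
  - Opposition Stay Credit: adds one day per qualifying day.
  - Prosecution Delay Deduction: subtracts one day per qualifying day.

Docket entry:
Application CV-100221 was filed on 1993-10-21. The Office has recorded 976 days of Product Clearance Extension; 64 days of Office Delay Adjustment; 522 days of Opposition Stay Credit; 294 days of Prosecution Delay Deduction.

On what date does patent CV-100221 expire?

Base term: filing date + 15 years → 21 October 2008.
Product Clearance Extension: +976 days → 24 June 2011.
Office Delay Adjustment: +64 days → 27 August 2011.
Opposition Stay Credit: +522 days → 30 January 2013.
Prosecution Delay Deduction: −294 days → 11 April 2012.

April 11, 2012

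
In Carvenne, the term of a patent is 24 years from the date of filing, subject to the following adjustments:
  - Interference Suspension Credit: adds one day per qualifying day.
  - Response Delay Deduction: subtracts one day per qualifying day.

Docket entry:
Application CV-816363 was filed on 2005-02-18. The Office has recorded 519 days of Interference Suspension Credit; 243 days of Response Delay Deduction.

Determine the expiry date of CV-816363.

Base term: filing date + 24 years → 18 February 2029.
Interference Suspension Credit: +519 days → 22 July 2030.
Response Delay Deduction: −243 days → 21 November 2029.

2029-11-21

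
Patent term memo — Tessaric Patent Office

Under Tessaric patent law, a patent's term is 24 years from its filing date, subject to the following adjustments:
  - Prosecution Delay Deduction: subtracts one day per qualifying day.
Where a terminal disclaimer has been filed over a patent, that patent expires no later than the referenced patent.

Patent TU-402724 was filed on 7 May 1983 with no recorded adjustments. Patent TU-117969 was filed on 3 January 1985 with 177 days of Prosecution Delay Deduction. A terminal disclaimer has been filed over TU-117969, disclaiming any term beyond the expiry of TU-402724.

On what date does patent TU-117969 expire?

Natural term of TU-117969:
  Base: filing + 24 years → 3 January 2009.
  Prosecution Delay Deduction: −177 days → 10 July 2008.
Expiry of referenced patent TU-402724:
  Base: filing + 24 years → 7 May 2007.
Terminal disclaimer: TU-117969 expires on the earlier of 10 July 2008 and 7 May 2007.

2007-05-07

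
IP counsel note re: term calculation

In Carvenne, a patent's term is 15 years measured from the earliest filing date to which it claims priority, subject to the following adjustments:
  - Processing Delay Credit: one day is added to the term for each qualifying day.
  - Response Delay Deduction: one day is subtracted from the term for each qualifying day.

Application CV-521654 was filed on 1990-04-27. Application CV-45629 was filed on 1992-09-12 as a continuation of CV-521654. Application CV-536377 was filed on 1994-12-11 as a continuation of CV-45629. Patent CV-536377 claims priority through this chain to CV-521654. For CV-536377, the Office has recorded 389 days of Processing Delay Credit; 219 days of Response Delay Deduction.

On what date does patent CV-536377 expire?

October 14, 2005

Earliest priority filing: 27 April 1990.
Base term: 27 April 1990 + 15 years → 27 April 2005.
Processing Delay Credit: +389 days → 21 May 2006.
Response Delay Deduction: −219 days → 14 October 2005.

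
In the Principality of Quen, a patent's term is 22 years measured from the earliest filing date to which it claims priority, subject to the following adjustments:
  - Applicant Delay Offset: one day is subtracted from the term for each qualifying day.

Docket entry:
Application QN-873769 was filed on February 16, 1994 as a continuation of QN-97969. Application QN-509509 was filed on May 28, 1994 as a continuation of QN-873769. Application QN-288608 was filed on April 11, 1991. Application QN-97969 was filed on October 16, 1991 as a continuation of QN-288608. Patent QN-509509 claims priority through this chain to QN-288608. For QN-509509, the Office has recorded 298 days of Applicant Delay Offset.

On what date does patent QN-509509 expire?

2012-06-17

Earliest priority filing: 11 April 1991.
Base term: 11 April 1991 + 22 years → 11 April 2013.
Applicant Delay Offset: −298 days → 17 June 2012.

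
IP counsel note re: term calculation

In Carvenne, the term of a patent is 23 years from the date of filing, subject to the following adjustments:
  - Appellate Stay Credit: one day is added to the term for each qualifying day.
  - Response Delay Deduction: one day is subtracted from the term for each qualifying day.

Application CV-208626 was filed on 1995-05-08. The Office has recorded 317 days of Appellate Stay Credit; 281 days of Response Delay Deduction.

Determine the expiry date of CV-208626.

Base term: filing date + 23 years → 8 May 2018.
Appellate Stay Credit: +317 days → 21 March 2019.
Response Delay Deduction: −281 days → 13 June 2018.

June 13, 2018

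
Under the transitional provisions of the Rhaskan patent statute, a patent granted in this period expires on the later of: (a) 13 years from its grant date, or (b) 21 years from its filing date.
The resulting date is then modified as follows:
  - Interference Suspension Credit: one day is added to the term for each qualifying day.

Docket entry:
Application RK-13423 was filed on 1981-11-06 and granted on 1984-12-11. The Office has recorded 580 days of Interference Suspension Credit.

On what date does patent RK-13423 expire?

June 8, 2004

(a) grant + 13 years → 11 December 1997.
(b) filing + 21 years → 6 November 2002.
Later of the two: 6 November 2002.
Interference Suspension Credit: +580 days → 8 June 2004.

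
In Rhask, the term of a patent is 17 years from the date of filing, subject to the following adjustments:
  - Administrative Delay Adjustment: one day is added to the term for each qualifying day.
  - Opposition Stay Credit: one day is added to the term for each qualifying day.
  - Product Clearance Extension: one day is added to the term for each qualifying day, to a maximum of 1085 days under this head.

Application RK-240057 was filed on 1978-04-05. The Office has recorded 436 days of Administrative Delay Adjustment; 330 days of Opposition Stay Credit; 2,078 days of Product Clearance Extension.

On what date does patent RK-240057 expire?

Base term: filing date + 17 years → 5 April 1995.
Administrative Delay Adjustment: +436 days → 14 June 1996.
Opposition Stay Credit: +330 days → 10 May 1997.
Product Clearance Extension: 2078 days claimed exceeds the 1085-day cap, so +1085 days → 29 April 2000.

April 29, 2000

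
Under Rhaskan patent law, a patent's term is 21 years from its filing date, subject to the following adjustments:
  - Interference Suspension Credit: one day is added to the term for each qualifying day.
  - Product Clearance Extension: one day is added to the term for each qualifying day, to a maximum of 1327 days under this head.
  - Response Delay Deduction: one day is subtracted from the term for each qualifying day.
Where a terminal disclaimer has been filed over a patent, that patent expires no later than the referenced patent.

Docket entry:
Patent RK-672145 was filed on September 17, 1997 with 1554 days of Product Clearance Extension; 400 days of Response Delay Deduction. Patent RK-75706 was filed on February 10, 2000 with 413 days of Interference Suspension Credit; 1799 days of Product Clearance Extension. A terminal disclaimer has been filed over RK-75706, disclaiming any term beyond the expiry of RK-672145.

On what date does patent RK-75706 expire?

2021-04-01

Natural term of RK-75706:
  Base: filing + 21 years → 10 February 2021.
  Interference Suspension Credit: +413 days → 30 March 2022.
  Product Clearance Extension: 1799 days claimed exceeds the 1327-day cap, so +1327 days → 16 November 2025.
Expiry of referenced patent RK-672145:
  Base: filing + 21 years → 17 September 2018.
  Product Clearance Extension: 1554 days claimed exceeds the 1327-day cap, so +1327 days → 6 May 2022.
  Response Delay Deduction: −400 days → 1 April 2021.
Terminal disclaimer: RK-75706 expires on the earlier of 16 November 2025 and 1 April 2021.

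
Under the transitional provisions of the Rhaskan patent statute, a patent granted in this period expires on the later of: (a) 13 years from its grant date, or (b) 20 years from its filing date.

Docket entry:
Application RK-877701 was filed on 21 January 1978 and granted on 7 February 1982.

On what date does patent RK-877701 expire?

(a) grant + 13 years → 7 February 1995.
(b) filing + 20 years → 21 January 1998.
Later of the two: 21 January 1998.

1998-01-21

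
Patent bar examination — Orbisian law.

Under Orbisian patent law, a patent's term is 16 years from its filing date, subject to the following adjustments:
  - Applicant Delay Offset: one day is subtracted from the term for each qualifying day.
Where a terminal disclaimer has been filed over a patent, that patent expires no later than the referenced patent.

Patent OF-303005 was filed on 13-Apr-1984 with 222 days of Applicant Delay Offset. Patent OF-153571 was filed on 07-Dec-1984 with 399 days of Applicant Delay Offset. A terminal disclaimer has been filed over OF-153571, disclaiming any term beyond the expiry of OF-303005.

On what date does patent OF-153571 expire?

1999-09-04

Natural term of OF-153571:
  Base: filing + 16 years → 7 December 2000.
  Applicant Delay Offset: −399 days → 4 November 1999.
Expiry of referenced patent OF-303005:
  Base: filing + 16 years → 13 April 2000.
  Applicant Delay Offset: −222 days → 4 September 1999.
Terminal disclaimer: OF-153571 expires on the earlier of 4 November 1999 and 4 September 1999.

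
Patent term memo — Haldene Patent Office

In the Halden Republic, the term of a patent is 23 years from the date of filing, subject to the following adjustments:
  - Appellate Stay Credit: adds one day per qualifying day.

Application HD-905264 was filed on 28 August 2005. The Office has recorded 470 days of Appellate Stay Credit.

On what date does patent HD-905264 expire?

Base term: filing date + 23 years → 28 August 2028.
Appellate Stay Credit: +470 days → 11 December 2029.

2029-12-11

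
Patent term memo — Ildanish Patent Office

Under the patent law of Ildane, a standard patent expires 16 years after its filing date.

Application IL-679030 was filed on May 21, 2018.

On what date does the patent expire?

Filing date + 16 years → 21 May 2034.

2034-05-21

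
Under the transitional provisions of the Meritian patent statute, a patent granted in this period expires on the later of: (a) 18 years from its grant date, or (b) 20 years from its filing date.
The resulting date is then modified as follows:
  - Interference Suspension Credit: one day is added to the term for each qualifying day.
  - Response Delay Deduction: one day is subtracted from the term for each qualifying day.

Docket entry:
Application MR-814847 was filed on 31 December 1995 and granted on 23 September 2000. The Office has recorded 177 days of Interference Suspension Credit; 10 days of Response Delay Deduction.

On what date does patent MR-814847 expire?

(a) grant + 18 years → 23 September 2018.
(b) filing + 20 years → 31 December 2015.
Later of the two: 23 September 2018.
Interference Suspension Credit: +177 days → 19 March 2019.
Response Delay Deduction: −10 days → 9 March 2019.

March 9, 2019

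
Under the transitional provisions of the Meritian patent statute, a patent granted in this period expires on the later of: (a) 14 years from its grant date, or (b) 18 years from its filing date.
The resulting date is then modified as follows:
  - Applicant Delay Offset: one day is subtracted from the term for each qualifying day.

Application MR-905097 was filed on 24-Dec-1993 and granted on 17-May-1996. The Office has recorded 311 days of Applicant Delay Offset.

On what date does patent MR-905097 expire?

February 16, 2011

(a) grant + 14 years → 17 May 2010.
(b) filing + 18 years → 24 December 2011.
Later of the two: 24 December 2011.
Applicant Delay Offset: −311 days → 16 February 2011.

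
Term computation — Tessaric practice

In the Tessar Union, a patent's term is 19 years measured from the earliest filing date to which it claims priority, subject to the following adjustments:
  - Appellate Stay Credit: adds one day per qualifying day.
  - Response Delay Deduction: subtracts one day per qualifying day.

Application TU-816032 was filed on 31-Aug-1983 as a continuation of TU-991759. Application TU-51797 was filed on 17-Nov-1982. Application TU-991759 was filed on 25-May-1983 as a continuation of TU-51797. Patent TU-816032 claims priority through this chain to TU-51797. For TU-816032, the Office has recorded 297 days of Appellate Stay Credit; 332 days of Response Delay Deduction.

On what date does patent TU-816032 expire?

Earliest priority filing: 17 November 1982.
Base term: 17 November 1982 + 19 years → 17 November 2001.
Appellate Stay Credit: +297 days → 10 September 2002.
Response Delay Deduction: −332 days → 13 October 2001.

October 13, 2001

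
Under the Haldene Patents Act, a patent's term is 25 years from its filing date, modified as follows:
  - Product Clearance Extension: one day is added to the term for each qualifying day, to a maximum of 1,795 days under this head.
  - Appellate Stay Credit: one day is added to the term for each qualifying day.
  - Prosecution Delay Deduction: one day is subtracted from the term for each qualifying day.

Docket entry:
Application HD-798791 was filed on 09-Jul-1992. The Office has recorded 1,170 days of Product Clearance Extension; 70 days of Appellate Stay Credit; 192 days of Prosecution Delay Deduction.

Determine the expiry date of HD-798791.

Base term: filing date + 25 years → 9 July 2017.
Product Clearance Extension: 1170 days (within the 1795-day cap) → +1170 days → 21 September 2020.
Appellate Stay Credit: +70 days → 30 November 2020.
Prosecution Delay Deduction: −192 days → 22 May 2020.

May 22, 2020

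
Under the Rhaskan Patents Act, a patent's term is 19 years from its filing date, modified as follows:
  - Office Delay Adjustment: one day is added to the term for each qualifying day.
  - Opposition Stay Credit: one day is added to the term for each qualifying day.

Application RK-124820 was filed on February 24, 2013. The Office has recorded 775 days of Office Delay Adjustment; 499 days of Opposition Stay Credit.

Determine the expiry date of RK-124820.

August 21, 2035

Base term: filing date + 19 years → 24 February 2032.
Office Delay Adjustment: +775 days → 9 April 2034.
Opposition Stay Credit: +499 days → 21 August 2035.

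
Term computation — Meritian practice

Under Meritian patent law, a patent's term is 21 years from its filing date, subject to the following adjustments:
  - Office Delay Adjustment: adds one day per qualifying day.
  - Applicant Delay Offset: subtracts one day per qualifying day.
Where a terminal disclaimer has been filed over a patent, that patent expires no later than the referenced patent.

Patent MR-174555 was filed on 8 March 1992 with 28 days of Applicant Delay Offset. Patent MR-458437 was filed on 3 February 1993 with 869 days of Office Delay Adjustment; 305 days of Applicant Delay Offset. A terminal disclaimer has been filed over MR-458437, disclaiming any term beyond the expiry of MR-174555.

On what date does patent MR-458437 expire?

Natural term of MR-458437:
  Base: filing + 21 years → 3 February 2014.
  Office Delay Adjustment: +869 days → 21 June 2016.
  Applicant Delay Offset: −305 days → 21 August 2015.
Expiry of referenced patent MR-174555:
  Base: filing + 21 years → 8 March 2013.
  Applicant Delay Offset: −28 days → 8 February 2013.
Terminal disclaimer: MR-458437 expires on the earlier of 21 August 2015 and 8 February 2013.

February 8, 2013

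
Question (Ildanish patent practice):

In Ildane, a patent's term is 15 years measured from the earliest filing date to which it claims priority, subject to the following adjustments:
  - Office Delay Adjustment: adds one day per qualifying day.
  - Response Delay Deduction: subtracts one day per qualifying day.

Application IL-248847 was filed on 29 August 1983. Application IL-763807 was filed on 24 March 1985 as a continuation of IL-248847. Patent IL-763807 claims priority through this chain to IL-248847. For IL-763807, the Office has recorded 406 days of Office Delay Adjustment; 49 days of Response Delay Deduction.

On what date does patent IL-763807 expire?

August 21, 1999

Earliest priority filing: 29 August 1983.
Base term: 29 August 1983 + 15 years → 29 August 1998.
Office Delay Adjustment: +406 days → 9 October 1999.
Response Delay Deduction: −49 days → 21 August 1999.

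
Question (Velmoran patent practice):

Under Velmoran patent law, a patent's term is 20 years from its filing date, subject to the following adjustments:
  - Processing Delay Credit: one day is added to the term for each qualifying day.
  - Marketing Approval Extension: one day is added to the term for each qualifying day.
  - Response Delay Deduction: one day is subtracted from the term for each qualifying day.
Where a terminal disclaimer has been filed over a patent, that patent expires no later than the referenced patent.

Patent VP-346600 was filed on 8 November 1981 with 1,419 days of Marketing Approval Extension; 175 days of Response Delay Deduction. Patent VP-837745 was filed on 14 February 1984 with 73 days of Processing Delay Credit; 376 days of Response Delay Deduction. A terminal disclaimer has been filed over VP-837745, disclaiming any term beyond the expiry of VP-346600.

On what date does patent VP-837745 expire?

Natural term of VP-837745:
  Base: filing + 20 years → 14 February 2004.
  Processing Delay Credit: +73 days → 27 April 2004.
  Response Delay Deduction: −376 days → 17 April 2003.
Expiry of referenced patent VP-346600:
  Base: filing + 20 years → 8 November 2001.
  Marketing Approval Extension: +1419 days → 27 September 2005.
  Response Delay Deduction: −175 days → 5 April 2005.
Terminal disclaimer: VP-837745 expires on the earlier of 17 April 2003 and 5 April 2005.

2003-04-17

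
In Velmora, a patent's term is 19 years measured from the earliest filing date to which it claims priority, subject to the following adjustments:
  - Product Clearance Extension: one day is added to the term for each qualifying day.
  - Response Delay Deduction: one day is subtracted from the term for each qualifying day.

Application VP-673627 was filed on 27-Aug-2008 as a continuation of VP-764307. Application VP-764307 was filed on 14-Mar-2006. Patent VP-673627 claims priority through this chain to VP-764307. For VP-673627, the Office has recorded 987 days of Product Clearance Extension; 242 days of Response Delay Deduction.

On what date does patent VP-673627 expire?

2027-03-29

Earliest priority filing: 14 March 2006.
Base term: 14 March 2006 + 19 years → 14 March 2025.
Product Clearance Extension: +987 days → 26 November 2027.
Response Delay Deduction: −242 days → 29 March 2027.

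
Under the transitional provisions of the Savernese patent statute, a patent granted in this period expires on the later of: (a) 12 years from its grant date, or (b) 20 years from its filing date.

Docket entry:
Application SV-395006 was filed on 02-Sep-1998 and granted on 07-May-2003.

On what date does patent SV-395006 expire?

(a) grant + 12 years → 7 May 2015.
(b) filing + 20 years → 2 September 2018.
Later of the two: 2 September 2018.

2018-09-02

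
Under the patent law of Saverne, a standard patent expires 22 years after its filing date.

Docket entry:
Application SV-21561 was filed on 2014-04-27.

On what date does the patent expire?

Filing date + 22 years → 27 April 2036.

April 27, 2036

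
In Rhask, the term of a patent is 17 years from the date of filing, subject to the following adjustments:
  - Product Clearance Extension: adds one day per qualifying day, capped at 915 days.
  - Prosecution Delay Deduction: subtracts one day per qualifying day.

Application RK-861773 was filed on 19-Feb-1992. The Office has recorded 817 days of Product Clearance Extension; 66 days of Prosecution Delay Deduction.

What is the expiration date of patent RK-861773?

Base term: filing date + 17 years → 19 February 2009.
Product Clearance Extension: 817 days (within the 915-day cap) → +817 days → 17 May 2011.
Prosecution Delay Deduction: −66 days → 12 March 2011.

2011-03-12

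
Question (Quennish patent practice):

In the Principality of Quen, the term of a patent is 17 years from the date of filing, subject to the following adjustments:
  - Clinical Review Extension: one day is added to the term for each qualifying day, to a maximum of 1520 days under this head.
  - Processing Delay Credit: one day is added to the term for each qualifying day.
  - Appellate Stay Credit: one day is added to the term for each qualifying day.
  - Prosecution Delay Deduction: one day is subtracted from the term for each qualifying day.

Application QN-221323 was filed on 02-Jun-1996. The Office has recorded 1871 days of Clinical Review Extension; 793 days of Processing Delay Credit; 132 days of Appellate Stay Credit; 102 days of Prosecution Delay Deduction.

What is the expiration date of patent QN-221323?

2019-11-01

Base term: filing date + 17 years → 2 June 2013.
Clinical Review Extension: 1871 days claimed exceeds the 1520-day cap, so +1520 days → 31 July 2017.
Processing Delay Credit: +793 days → 2 October 2019.
Appellate Stay Credit: +132 days → 11 February 2020.
Prosecution Delay Deduction: −102 days → 1 November 2019.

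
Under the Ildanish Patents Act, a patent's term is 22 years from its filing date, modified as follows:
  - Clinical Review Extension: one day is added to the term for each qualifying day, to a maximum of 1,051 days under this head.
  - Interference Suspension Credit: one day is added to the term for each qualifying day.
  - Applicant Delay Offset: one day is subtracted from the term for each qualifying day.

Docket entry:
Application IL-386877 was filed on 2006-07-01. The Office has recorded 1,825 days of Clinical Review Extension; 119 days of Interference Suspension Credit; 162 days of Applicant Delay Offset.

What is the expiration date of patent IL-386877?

Base term: filing date + 22 years → 1 July 2028.
Clinical Review Extension: 1825 days claimed exceeds the 1051-day cap, so +1051 days → 18 May 2031.
Interference Suspension Credit: +119 days → 14 September 2031.
Applicant Delay Offset: −162 days → 5 April 2031.

2031-04-05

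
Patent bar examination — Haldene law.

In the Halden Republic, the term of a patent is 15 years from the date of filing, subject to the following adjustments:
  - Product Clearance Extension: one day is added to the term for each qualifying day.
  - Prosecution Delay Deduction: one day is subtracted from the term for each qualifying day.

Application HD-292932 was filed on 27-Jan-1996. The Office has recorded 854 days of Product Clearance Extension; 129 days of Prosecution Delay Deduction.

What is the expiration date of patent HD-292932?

Base term: filing date + 15 years → 27 January 2011.
Product Clearance Extension: +854 days → 30 May 2013.
Prosecution Delay Deduction: −129 days → 21 January 2013.

January 21, 2013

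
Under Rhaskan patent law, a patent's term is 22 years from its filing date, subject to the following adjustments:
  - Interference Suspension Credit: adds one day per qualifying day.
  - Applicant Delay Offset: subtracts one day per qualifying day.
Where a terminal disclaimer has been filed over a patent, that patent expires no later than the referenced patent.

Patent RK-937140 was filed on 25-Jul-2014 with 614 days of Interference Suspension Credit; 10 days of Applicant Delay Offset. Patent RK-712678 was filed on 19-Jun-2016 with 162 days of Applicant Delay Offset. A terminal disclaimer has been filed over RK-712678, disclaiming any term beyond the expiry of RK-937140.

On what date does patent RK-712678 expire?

Natural term of RK-712678:
  Base: filing + 22 years → 19 June 2038.
  Applicant Delay Offset: −162 days → 8 January 2038.
Expiry of referenced patent RK-937140:
  Base: filing + 22 years → 25 July 2036.
  Interference Suspension Credit: +614 days → 31 March 2038.
  Applicant Delay Offset: −10 days → 21 March 2038.
Terminal disclaimer: RK-712678 expires on the earlier of 8 January 2038 and 21 March 2038.

2038-01-08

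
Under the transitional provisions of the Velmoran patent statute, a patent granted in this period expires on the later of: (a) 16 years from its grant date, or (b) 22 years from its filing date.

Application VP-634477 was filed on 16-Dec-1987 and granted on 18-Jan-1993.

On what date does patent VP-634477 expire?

(a) grant + 16 years → 18 January 2009.
(b) filing + 22 years → 16 December 2009.
Later of the two: 16 December 2009.

December 16, 2009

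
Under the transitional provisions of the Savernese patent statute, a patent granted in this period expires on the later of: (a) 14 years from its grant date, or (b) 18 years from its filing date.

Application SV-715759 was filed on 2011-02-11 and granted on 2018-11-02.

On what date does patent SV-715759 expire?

November 2, 2032

(a) grant + 14 years → 2 November 2032.
(b) filing + 18 years → 11 February 2029.
Later of the two: 2 November 2032.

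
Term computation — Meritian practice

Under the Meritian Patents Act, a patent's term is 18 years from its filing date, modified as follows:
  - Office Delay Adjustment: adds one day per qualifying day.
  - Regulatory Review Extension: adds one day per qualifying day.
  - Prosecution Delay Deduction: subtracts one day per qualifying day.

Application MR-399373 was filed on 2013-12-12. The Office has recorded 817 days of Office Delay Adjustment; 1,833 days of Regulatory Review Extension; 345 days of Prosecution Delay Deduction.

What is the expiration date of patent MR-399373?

April 4, 2038

Base term: filing date + 18 years → 12 December 2031.
Office Delay Adjustment: +817 days → 8 March 2034.
Regulatory Review Extension: +1833 days → 15 March 2039.
Prosecution Delay Deduction: −345 days → 4 April 2038.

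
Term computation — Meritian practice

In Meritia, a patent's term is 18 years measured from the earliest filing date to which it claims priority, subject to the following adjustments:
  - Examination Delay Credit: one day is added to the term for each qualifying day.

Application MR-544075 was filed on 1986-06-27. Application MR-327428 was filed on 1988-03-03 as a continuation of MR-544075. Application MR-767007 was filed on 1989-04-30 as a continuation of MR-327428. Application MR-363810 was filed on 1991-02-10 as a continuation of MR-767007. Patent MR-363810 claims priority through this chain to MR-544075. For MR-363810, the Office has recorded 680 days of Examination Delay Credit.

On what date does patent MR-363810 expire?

Earliest priority filing: 27 June 1986.
Base term: 27 June 1986 + 18 years → 27 June 2004.
Examination Delay Credit: +680 days → 8 May 2006.

2006-05-08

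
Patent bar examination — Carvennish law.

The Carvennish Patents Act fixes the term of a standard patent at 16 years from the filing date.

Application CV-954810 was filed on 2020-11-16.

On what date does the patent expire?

Filing date + 16 years → 16 November 2036.

November 16, 2036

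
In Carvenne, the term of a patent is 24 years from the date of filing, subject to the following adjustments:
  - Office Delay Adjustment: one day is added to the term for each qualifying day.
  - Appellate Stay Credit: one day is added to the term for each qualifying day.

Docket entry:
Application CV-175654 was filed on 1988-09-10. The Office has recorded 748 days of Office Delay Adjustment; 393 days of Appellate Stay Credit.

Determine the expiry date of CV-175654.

Base term: filing date + 24 years → 10 September 2012.
Office Delay Adjustment: +748 days → 28 September 2014.
Appellate Stay Credit: +393 days → 26 October 2015.

October 26, 2015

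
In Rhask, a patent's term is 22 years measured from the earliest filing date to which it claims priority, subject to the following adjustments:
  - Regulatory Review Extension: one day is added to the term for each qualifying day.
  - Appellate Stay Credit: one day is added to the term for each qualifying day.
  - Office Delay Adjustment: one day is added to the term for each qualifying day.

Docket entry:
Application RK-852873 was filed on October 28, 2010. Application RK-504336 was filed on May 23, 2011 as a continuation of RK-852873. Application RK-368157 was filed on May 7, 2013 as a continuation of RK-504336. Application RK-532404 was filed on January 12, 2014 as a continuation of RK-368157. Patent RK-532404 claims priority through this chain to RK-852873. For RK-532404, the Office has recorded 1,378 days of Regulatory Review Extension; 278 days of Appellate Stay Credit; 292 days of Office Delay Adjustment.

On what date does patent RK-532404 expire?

February 27, 2038

Earliest priority filing: 28 October 2010.
Base term: 28 October 2010 + 22 years → 28 October 2032.
Regulatory Review Extension: +1378 days → 6 August 2036.
Appellate Stay Credit: +278 days → 11 May 2037.
Office Delay Adjustment: +292 days → 27 February 2038.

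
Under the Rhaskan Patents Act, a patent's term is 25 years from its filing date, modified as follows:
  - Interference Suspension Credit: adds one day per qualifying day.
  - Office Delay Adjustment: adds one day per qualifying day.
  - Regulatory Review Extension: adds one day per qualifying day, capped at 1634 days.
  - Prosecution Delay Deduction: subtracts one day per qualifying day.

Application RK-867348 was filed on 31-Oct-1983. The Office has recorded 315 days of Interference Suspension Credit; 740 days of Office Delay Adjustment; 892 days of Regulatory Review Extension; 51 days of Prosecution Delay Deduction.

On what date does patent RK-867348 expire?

Base term: filing date + 25 years → 31 October 2008.
Interference Suspension Credit: +315 days → 11 September 2009.
Office Delay Adjustment: +740 days → 21 September 2011.
Regulatory Review Extension: 892 days (within the 1634-day cap) → +892 days → 1 March 2014.
Prosecution Delay Deduction: −51 days → 9 January 2014.

January 9, 2014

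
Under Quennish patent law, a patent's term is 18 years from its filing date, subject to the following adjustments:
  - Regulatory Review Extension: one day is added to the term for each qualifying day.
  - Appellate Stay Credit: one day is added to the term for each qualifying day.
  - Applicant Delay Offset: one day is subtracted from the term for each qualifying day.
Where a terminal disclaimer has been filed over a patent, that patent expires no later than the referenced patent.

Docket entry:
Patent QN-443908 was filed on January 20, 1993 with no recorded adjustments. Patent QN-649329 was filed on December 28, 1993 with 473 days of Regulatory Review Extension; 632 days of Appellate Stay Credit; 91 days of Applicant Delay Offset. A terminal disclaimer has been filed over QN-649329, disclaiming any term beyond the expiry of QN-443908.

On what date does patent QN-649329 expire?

Natural term of QN-649329:
  Base: filing + 18 years → 28 December 2011.
  Regulatory Review Extension: +473 days → 14 April 2013.
  Appellate Stay Credit: +632 days → 6 January 2015.
  Applicant Delay Offset: −91 days → 7 October 2014.
Expiry of referenced patent QN-443908:
  Base: filing + 18 years → 20 January 2011.
Terminal disclaimer: QN-649329 expires on the earlier of 7 October 2014 and 20 January 2011.

2011-01-20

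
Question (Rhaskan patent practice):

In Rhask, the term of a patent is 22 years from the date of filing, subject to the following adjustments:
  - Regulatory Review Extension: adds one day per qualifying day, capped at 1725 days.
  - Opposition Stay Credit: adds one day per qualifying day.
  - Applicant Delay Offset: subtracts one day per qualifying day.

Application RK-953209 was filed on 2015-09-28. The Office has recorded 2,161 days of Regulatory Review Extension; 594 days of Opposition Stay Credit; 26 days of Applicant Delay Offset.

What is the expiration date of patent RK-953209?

2044-01-08

Base term: filing date + 22 years → 28 September 2037.
Regulatory Review Extension: 2161 days claimed exceeds the 1725-day cap, so +1725 days → 19 June 2042.
Opposition Stay Credit: +594 days → 3 February 2044.
Applicant Delay Offset: −26 days → 8 January 2044.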